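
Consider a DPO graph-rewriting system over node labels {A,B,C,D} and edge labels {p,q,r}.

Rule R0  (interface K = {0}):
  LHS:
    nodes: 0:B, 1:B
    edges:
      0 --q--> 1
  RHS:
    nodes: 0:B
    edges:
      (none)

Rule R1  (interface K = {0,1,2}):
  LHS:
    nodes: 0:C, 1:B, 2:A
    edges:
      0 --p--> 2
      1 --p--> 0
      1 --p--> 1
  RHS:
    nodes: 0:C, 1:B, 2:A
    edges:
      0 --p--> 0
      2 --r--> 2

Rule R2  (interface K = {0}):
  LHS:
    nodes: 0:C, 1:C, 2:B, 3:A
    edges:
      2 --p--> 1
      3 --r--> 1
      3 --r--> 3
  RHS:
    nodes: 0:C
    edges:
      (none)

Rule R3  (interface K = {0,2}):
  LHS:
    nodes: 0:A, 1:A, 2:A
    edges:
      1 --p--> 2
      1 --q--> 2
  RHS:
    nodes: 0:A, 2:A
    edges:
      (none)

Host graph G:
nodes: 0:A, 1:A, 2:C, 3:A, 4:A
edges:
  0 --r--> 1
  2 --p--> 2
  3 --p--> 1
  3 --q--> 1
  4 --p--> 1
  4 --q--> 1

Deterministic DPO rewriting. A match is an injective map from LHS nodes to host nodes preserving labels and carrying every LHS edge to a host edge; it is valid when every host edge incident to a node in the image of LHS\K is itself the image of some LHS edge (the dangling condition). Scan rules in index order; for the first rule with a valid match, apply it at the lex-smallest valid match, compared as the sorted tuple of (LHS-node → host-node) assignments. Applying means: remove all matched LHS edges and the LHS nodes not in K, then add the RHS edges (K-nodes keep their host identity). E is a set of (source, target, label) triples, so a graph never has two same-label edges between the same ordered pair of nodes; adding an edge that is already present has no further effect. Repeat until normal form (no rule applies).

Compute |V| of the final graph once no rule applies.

initial: |V|=5 |E|=6  E = 0-r->1 2-p->2 3-p->1 3-q->1 4-p->1 4-q->1
step 1: apply R3 at {0↦0, 1↦3, 2↦1}  → |V|=4 |E|=4  E = 0-r->1 2-p->2 4-p->1 4-q->1
step 2: apply R3 at {0↦0, 1↦4, 2↦1}  → |V|=3 |E|=2  E = 0-r->1 2-p->2
halt: no rule applies after step 2
NF nodes: {0:A, 1:A, 2:C}

Answer: 3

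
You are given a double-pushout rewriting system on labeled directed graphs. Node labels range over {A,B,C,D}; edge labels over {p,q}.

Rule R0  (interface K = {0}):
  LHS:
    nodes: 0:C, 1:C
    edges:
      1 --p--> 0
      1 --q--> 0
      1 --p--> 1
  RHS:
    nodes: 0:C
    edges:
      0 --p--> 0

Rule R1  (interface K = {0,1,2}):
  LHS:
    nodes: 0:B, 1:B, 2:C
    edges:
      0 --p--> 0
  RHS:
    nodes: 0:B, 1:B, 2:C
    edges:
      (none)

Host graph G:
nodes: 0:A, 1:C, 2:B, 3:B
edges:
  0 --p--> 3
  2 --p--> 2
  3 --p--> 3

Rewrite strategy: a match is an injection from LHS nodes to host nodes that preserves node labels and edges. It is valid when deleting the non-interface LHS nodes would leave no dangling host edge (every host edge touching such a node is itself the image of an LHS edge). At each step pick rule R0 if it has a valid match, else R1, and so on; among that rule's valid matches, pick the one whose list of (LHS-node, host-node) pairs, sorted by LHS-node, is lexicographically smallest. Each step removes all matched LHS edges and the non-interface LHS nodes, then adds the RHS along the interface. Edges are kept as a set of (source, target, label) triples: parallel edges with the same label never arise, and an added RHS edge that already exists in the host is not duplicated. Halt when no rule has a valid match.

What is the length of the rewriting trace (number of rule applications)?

[0] host  ⇒  4 nodes, 3 edges  {0-p->3 2-p->2 3-p->3}
[1] R1 @ {0↦2, 1↦3, 2↦1}  ⇒  4 nodes, 2 edges  {0-p->3 3-p->3}
[2] R1 @ {0↦3, 1↦2, 2↦1}  ⇒  4 nodes, 1 edges  {0-p->3}
normal form: no rule applies after step 2

Answer: 2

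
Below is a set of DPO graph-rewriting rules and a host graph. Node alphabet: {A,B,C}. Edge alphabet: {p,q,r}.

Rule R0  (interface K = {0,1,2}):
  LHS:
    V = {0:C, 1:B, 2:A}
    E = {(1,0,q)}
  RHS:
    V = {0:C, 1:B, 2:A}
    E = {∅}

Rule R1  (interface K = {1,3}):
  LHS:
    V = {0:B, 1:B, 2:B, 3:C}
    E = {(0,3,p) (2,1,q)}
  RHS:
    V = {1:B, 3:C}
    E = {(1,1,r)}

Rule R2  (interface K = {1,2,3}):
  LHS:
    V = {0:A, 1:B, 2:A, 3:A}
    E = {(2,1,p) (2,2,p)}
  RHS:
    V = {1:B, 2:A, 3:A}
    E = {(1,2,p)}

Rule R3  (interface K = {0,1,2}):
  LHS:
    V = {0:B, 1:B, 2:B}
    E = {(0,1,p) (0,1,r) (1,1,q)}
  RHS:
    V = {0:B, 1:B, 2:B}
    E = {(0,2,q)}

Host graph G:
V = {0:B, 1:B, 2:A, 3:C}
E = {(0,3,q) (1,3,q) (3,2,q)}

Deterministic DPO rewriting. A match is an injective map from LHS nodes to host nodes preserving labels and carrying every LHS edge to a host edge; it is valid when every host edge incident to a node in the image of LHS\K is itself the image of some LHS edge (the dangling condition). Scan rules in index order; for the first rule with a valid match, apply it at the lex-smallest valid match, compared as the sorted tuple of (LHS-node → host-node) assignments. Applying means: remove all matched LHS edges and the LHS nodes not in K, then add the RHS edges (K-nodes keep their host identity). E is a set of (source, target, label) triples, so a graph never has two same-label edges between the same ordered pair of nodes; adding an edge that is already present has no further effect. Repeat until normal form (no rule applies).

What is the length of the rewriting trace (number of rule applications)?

Answer: 2

Steps:
initial: |V|=4 |E|=3  E = 0-q->3 1-q->3 3-q->2
step 1: apply R0 at {0↦3, 1↦0, 2↦2}  → |V|=4 |E|=2  E = 1-q->3 3-q->2
step 2: apply R0 at {0↦3, 1↦1, 2↦2}  → |V|=4 |E|=1  E = 3-q->2
normal form: no rule applies after step 2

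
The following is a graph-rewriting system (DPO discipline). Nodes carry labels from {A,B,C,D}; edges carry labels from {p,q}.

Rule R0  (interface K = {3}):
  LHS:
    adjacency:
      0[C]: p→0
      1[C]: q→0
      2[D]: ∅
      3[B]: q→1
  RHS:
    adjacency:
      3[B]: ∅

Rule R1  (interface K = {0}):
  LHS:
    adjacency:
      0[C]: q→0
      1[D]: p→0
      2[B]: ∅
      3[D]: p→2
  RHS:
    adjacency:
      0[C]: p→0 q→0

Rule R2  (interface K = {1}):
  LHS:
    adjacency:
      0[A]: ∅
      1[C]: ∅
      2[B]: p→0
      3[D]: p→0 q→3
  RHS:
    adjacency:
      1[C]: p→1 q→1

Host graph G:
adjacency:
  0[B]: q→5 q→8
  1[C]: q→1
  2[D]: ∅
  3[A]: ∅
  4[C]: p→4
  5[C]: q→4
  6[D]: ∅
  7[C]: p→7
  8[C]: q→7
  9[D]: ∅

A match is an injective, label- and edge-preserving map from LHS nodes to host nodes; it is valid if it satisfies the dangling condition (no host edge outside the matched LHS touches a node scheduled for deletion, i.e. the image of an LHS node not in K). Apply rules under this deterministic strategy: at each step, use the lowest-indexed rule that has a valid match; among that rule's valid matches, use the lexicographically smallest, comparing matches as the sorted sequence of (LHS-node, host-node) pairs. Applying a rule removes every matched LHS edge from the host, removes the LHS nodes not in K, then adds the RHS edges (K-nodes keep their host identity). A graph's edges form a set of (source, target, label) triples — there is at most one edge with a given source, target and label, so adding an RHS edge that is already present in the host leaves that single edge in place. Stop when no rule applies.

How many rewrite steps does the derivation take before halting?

Answer: 2

Derivation:
start.  V:10 E:7  edges: 0-q->5 0-q->8 1-q->1 4-p->4 5-q->4 7-p->7 8-q->7
1. fire R0 via {0↦4, 1↦5, 2↦2, 3↦0}  →  V:7 E:4  edges: 0-q->8 1-q->1 7-p->7 8-q->7
2. fire R0 via {0↦7, 1↦8, 2↦6, 3↦0}  →  V:4 E:1  edges: 1-q->1
normal form: no rule applies after step 2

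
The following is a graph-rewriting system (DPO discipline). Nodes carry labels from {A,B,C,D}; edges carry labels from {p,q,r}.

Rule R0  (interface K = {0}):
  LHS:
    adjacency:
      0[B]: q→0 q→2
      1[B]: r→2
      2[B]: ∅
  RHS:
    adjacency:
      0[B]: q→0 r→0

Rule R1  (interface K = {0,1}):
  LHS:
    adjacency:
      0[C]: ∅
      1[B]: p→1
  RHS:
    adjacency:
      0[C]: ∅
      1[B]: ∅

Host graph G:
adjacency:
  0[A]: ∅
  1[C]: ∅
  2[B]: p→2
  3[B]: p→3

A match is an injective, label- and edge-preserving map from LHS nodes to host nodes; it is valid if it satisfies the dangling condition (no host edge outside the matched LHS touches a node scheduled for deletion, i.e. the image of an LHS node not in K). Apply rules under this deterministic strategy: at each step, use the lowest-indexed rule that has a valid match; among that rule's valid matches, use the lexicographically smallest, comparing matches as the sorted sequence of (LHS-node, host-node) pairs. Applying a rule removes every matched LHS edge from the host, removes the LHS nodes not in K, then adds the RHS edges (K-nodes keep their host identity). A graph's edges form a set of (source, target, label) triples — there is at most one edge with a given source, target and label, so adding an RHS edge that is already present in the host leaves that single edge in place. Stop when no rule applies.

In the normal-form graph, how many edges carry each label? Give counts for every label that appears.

[0] host  ⇒  4 nodes, 2 edges  {2-p->2 3-p->3}
[1] R1 @ {0↦1, 1↦2}  ⇒  4 nodes, 1 edges  {3-p->3}
[2] R1 @ {0↦1, 1↦3}  ⇒  4 nodes, 0 edges  {∅}
normal form: no rule applies after step 2
NF edges: []

Answer: (no edges)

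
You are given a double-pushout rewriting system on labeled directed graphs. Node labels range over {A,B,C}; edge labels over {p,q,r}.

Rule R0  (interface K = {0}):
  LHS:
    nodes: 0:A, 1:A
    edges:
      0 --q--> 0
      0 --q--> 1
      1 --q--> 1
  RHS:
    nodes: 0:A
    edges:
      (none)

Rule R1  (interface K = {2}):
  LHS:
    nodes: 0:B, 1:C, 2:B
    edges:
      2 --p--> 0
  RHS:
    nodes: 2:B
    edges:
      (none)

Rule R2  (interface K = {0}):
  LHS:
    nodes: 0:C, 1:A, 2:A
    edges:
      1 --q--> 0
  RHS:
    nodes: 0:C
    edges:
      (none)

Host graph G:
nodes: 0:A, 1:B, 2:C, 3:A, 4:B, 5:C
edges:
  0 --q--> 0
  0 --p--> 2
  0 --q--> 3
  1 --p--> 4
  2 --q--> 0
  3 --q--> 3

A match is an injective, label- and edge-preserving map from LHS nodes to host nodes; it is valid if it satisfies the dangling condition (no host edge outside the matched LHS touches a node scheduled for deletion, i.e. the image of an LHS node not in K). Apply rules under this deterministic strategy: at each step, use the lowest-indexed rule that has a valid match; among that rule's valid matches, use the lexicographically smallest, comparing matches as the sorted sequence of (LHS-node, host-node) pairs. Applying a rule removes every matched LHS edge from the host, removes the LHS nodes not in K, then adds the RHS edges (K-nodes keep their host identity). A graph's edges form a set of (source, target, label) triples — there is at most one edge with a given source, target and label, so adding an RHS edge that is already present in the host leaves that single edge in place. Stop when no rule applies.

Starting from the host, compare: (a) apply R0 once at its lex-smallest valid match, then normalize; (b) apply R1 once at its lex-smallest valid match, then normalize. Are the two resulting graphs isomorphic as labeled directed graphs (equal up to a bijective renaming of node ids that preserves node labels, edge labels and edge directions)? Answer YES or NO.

Answer: YES

Rewrite trace:
branch R0-first: apply at {0↦0, 1↦3} → |E|=3, then 1 more step(s) → NF |V|=3 |E|=2 V={0:A, 1:B, 2:C} E=0-p->2 2-q->0
branch R1-first: apply at {0↦4, 1↦5, 2↦1} → |E|=5, then 1 more step(s) → NF |V|=3 |E|=2 V={0:A, 1:B, 2:C} E=0-p->2 2-q->0
graphs isomorphic (equal up to label-preserving node renaming)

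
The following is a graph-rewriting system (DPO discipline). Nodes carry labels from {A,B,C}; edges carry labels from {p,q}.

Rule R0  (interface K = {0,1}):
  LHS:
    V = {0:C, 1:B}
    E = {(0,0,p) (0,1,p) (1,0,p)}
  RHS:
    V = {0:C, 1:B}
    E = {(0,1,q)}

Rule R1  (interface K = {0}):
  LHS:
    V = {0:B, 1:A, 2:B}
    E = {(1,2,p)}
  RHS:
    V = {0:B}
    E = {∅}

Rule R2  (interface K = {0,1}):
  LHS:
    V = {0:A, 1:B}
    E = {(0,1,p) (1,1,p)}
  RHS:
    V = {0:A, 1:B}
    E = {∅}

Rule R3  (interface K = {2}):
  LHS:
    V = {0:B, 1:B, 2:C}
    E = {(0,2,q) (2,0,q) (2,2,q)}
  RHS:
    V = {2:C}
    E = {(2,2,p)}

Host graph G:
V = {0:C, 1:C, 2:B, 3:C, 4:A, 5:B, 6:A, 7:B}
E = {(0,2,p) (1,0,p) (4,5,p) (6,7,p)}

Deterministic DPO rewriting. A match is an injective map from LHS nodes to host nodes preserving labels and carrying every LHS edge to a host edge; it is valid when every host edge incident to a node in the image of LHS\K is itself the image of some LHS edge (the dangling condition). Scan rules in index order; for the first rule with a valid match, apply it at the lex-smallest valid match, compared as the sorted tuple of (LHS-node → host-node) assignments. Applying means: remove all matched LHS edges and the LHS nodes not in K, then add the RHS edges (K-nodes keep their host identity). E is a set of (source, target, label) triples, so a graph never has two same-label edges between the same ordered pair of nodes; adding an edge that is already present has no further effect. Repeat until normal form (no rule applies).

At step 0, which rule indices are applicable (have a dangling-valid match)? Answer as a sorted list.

Answer: [R1]

Derivation:
R0: no valid match — LHS pattern not found
R1: 4 valid matches — {0↦2, 1↦4, 2↦5}, {0↦2, 1↦6, 2↦7}, {0↦5, 1↦6, 2↦7} (+1 more)
R2: no valid match — LHS pattern not found
R3: no valid match — LHS pattern not found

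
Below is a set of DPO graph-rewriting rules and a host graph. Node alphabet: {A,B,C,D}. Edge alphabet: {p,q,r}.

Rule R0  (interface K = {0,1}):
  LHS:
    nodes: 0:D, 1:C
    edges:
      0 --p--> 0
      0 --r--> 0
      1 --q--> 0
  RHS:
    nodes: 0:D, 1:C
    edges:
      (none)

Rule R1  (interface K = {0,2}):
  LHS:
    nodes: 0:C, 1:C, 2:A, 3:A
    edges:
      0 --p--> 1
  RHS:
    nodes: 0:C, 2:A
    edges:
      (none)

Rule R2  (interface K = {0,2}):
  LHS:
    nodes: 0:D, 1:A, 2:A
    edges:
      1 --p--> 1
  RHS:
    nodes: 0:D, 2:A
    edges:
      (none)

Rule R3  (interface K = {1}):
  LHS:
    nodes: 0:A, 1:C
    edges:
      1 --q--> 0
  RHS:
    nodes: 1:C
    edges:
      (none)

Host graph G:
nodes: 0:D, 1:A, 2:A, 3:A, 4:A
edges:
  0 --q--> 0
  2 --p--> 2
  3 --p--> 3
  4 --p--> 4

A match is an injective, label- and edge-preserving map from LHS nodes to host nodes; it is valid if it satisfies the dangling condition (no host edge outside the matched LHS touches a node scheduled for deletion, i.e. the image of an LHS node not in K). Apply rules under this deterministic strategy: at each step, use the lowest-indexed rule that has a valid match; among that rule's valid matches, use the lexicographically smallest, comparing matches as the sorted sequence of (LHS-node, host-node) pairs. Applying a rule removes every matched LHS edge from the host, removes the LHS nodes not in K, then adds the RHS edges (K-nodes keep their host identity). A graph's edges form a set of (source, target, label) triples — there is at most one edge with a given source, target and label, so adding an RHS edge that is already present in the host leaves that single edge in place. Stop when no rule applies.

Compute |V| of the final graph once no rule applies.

initial: |V|=5 |E|=4  E = 0-q->0 2-p->2 3-p->3 4-p->4
step 1: apply R2 at {0↦0, 1↦2, 2↦1}  → |V|=4 |E|=3  E = 0-q->0 3-p->3 4-p->4
step 2: apply R2 at {0↦0, 1↦3, 2↦1}  → |V|=3 |E|=2  E = 0-q->0 4-p->4
step 3: apply R2 at {0↦0, 1↦4, 2↦1}  → |V|=2 |E|=1  E = 0-q->0
normal form: no rule applies after step 3
NF nodes: {0:D, 1:A}

Answer: 2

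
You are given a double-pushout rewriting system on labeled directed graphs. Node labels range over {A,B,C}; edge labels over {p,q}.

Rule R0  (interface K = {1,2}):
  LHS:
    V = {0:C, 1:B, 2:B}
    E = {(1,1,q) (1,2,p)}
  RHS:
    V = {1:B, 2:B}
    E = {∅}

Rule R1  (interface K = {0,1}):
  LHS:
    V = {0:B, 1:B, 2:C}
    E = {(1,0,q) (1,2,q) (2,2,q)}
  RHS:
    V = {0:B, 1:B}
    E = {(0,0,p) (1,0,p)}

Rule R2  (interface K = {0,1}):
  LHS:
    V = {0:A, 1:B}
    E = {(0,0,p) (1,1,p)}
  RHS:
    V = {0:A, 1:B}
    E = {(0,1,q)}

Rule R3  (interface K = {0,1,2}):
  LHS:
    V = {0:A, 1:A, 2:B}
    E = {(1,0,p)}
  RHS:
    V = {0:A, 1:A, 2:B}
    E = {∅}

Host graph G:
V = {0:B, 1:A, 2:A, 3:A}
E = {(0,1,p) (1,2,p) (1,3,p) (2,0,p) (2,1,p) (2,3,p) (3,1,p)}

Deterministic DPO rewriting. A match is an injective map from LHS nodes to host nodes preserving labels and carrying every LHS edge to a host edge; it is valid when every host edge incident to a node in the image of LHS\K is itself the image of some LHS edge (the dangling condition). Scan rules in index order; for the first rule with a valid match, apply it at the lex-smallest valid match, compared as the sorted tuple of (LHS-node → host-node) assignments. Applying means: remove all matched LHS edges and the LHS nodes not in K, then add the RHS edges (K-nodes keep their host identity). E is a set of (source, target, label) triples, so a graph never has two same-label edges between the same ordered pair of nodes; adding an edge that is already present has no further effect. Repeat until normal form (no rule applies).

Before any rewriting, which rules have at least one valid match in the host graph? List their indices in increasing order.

Answer: [R3]

Rewrite trace:
R0: no valid match — LHS pattern not found
R1: no valid match — LHS pattern not found
R2: no valid match — LHS pattern not found
R3: 5 valid matches — {0↦1, 1↦2, 2↦0}, {0↦1, 1↦3, 2↦0}, {0↦2, 1↦1, 2↦0} (+2 more)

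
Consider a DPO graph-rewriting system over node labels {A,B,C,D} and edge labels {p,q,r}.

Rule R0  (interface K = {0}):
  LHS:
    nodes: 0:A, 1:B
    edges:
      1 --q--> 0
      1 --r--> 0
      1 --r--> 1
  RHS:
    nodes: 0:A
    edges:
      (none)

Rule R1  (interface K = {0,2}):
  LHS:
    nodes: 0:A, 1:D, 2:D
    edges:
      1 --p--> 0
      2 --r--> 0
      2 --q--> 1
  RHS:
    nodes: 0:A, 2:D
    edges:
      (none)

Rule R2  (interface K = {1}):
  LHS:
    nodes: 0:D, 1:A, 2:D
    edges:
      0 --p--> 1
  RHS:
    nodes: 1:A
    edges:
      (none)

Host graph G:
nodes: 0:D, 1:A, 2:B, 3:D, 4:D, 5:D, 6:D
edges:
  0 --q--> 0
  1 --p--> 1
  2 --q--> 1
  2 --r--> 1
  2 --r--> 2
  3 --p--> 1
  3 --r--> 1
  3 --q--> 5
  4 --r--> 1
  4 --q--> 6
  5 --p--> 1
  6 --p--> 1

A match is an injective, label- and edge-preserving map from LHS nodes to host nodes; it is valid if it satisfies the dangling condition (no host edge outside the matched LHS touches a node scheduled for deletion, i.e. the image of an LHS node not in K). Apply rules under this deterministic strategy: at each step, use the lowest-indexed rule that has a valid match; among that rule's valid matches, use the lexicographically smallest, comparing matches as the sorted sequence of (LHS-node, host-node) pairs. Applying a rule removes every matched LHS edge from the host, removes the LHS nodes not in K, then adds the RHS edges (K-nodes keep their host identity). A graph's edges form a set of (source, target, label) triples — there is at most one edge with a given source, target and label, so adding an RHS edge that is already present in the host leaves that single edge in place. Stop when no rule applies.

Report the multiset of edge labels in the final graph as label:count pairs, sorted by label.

start.  V:7 E:12  edges: 0-q->0 1-p->1 2-q->1 2-r->1 2-r->2 3-p->1 3-r->1 3-q->5 4-r->1 4-q->6 5-p->1 6-p->1
1. fire R0 via {0↦1, 1↦2}  →  V:6 E:9  edges: 0-q->0 1-p->1 3-p->1 3-r->1 3-q->5 4-r->1 4-q->6 5-p->1 6-p->1
2. fire R1 via {0↦1, 1↦5, 2↦3}  →  V:5 E:6  edges: 0-q->0 1-p->1 3-p->1 4-r->1 4-q->6 6-p->1
3. fire R1 via {0↦1, 1↦6, 2↦4}  →  V:4 E:3  edges: 0-q->0 1-p->1 3-p->1
4. fire R2 via {0↦3, 1↦1, 2↦4}  →  V:2 E:2  edges: 0-q->0 1-p->1
final graph: no rule applies after step 4
NF edges: [(0, 0, 'q'), (1, 1, 'p')]

Answer: p:1 q:1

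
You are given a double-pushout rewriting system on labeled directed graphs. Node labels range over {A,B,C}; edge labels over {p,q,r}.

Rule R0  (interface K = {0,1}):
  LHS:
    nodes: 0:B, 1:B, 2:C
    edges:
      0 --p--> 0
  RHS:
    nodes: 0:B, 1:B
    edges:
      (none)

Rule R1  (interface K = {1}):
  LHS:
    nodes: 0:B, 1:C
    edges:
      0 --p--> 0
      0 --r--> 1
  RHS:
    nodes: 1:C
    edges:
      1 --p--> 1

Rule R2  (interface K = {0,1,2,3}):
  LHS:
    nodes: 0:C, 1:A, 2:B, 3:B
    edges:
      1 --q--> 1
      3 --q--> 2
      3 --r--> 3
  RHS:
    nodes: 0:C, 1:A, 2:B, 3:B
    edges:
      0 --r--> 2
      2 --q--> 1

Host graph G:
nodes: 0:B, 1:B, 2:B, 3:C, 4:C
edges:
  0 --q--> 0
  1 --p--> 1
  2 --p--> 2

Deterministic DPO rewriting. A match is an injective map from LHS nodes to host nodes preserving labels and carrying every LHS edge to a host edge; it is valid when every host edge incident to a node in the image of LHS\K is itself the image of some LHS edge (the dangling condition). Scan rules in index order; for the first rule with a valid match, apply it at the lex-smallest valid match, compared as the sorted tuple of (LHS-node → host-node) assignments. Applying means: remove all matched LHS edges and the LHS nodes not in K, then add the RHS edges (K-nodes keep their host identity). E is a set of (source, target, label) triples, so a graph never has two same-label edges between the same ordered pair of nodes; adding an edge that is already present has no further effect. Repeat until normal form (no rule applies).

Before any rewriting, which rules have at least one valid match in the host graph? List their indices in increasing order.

R0: 8 valid matches — {0↦1, 1↦0, 2↦3}, {0↦1, 1↦0, 2↦4}, {0↦1, 1↦2, 2↦3} (+5 more)
R1: no valid match — LHS pattern not found
R2: no valid match — LHS pattern not found

Answer: [R0]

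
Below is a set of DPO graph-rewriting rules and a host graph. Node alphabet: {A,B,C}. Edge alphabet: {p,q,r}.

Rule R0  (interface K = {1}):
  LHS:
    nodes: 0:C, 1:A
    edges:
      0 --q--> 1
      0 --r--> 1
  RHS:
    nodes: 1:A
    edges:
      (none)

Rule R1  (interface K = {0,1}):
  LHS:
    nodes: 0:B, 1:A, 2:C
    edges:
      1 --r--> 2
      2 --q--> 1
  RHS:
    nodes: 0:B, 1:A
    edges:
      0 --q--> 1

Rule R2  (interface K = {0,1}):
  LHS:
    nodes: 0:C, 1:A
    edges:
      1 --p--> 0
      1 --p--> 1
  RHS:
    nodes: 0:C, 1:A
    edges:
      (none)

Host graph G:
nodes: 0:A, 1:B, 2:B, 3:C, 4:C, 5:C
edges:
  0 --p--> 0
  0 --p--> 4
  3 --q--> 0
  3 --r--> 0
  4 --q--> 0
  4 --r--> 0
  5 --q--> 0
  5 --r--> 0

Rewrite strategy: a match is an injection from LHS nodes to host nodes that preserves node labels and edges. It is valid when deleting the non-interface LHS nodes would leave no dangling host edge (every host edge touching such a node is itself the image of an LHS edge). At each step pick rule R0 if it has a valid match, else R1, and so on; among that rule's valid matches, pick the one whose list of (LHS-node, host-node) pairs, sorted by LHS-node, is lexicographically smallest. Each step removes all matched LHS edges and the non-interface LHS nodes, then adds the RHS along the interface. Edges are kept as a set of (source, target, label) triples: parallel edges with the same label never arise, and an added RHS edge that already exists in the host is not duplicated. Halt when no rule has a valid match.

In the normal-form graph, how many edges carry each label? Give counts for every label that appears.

[0] host  ⇒  6 nodes, 8 edges  {0-p->0 0-p->4 3-q->0 3-r->0 4-q->0 4-r->0 5-q->0 5-r->0}
[1] R0 @ {0↦3, 1↦0}  ⇒  5 nodes, 6 edges  {0-p->0 0-p->4 4-q->0 4-r->0 5-q->0 5-r->0}
[2] R0 @ {0↦5, 1↦0}  ⇒  4 nodes, 4 edges  {0-p->0 0-p->4 4-q->0 4-r->0}
[3] R2 @ {0↦4, 1↦0}  ⇒  4 nodes, 2 edges  {4-q->0 4-r->0}
[4] R0 @ {0↦4, 1↦0}  ⇒  3 nodes, 0 edges  {∅}
final graph: no rule applies after step 4
NF edges: []

Answer: (no edges)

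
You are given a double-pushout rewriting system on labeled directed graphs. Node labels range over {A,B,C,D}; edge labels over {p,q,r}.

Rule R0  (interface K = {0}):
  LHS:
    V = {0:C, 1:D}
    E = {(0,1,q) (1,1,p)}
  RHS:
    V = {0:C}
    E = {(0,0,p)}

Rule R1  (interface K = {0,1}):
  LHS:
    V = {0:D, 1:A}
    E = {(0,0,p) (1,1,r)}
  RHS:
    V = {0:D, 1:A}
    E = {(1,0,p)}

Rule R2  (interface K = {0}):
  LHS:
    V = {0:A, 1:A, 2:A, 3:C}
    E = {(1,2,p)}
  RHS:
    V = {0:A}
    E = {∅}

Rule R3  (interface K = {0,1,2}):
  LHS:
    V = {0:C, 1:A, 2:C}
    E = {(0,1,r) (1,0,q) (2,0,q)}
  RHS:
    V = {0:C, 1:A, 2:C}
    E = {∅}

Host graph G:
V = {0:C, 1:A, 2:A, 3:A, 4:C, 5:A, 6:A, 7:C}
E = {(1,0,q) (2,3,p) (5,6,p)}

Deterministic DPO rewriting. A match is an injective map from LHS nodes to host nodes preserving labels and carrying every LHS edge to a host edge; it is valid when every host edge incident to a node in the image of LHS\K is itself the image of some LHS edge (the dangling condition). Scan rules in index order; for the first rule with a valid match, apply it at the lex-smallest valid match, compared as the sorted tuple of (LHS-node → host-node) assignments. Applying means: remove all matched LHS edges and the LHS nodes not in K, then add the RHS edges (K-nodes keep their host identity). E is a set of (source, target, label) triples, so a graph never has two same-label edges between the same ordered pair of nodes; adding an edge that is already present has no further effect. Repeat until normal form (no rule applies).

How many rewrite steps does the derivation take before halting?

[0] host  ⇒  8 nodes, 3 edges  {1-q->0 2-p->3 5-p->6}
[1] R2 @ {0↦1, 1↦2, 2↦3, 3↦4}  ⇒  5 nodes, 2 edges  {1-q->0 5-p->6}
[2] R2 @ {0↦1, 1↦5, 2↦6, 3↦7}  ⇒  2 nodes, 1 edges  {1-q->0}
final graph: no rule applies after step 2

Answer: 2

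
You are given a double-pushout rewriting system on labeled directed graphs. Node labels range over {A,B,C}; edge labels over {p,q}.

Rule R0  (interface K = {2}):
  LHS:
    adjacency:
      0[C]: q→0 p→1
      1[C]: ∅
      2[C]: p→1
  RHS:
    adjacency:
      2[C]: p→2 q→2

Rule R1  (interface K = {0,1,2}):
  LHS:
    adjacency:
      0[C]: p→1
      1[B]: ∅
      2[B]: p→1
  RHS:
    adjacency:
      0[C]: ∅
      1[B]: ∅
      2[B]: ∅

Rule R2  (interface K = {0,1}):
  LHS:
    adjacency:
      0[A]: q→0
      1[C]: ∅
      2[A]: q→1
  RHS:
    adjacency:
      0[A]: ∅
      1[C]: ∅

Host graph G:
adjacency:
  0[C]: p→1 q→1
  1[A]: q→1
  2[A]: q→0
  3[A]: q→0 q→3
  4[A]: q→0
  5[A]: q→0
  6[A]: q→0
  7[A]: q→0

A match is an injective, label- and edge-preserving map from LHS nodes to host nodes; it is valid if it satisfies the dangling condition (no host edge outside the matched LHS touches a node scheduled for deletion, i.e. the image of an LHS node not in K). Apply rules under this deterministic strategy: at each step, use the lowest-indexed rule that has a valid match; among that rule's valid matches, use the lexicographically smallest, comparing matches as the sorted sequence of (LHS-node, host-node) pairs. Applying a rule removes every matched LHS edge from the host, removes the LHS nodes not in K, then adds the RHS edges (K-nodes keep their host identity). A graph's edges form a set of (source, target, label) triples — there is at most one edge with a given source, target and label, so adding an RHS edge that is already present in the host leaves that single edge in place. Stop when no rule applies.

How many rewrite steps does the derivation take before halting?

[0] host  ⇒  8 nodes, 10 edges  {0-p->1 0-q->1 1-q->1 2-q->0 3-q->0 3-q->3 4-q->0 5-q->0 6-q->0 7-q->0}
[1] R2 @ {0↦1, 1↦0, 2↦2}  ⇒  7 nodes, 8 edges  {0-p->1 0-q->1 3-q->0 3-q->3 4-q->0 5-q->0 6-q->0 7-q->0}
[2] R2 @ {0↦3, 1↦0, 2↦4}  ⇒  6 nodes, 6 edges  {0-p->1 0-q->1 3-q->0 5-q->0 6-q->0 7-q->0}
final graph: no rule applies after step 2

Answer: 2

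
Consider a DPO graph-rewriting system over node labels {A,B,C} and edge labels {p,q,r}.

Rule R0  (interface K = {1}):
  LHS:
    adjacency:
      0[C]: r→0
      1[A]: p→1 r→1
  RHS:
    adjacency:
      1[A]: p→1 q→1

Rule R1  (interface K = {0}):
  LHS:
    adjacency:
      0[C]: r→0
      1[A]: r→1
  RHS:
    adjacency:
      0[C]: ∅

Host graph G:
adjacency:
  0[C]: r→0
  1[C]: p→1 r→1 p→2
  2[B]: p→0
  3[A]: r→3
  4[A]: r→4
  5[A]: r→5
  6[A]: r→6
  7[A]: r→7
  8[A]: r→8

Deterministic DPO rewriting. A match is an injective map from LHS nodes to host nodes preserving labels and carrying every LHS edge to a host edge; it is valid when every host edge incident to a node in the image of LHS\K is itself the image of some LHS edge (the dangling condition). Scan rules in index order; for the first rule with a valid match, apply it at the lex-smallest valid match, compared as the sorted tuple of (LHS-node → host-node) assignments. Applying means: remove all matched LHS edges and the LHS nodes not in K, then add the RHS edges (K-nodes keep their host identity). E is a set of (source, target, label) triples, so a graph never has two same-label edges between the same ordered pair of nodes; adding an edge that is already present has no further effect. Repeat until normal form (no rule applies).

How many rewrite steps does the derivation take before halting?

Answer: 2

Steps:
initial: |V|=9 |E|=11  E = 0-r->0 1-p->1 1-r->1 1-p->2 2-p->0 3-r->3 4-r->4 5-r->5 6-r->6 7-r->7 8-r->8
step 1: apply R1 at {0↦0, 1↦3}  → |V|=8 |E|=9  E = 1-p->1 1-r->1 1-p->2 2-p->0 4-r->4 5-r->5 6-r->6 7-r->7 8-r->8
step 2: apply R1 at {0↦1, 1↦4}  → |V|=7 |E|=7  E = 1-p->1 1-p->2 2-p->0 5-r->5 6-r->6 7-r->7 8-r->8
normal form: no rule applies after step 2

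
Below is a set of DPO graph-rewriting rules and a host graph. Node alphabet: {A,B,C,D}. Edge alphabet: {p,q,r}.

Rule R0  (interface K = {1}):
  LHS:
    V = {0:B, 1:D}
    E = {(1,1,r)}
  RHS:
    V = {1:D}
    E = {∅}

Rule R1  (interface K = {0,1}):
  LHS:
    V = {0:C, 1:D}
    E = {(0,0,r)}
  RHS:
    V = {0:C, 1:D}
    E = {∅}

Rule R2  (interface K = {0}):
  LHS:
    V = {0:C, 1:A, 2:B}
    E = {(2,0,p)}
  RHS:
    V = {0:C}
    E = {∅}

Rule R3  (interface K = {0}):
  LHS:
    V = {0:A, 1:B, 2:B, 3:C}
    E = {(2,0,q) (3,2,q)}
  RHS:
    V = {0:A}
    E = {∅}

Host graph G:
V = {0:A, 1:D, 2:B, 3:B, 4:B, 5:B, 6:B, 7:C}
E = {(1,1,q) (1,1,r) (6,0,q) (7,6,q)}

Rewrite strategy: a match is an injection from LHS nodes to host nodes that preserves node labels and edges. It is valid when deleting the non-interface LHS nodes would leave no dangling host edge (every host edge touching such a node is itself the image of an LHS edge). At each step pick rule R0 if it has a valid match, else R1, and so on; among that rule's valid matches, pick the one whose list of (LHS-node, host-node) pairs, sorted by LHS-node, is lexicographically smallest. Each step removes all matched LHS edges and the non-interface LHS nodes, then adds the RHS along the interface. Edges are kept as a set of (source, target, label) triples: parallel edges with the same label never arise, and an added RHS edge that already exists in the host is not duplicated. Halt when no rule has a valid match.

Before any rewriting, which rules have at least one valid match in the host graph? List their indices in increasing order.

R0: 4 valid matches — {0↦2, 1↦1}, {0↦3, 1↦1}, {0↦4, 1↦1} (+1 more)
R1: no valid match — LHS pattern not found
R2: no valid match — LHS pattern not found
R3: 4 valid matches — {0↦0, 1↦2, 2↦6, 3↦7}, {0↦0, 1↦3, 2↦6, 3↦7}, {0↦0, 1↦4, 2↦6, 3↦7} (+1 more)

Answer: [R0,R3]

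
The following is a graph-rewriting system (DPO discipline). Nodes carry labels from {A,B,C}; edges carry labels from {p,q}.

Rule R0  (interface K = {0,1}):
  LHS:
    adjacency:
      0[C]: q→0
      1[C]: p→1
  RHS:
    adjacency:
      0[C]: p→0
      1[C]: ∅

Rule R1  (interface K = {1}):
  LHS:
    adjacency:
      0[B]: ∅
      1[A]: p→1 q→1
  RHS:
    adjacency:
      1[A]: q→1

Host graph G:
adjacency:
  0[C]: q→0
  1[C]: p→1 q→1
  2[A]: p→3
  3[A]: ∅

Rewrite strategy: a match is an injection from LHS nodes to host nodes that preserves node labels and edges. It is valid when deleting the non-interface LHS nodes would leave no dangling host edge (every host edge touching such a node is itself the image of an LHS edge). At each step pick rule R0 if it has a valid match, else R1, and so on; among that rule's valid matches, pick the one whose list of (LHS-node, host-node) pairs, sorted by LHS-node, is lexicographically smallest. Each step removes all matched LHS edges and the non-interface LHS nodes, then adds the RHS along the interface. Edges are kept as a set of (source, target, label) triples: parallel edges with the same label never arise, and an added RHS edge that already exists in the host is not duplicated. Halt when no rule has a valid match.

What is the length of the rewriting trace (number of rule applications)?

Answer: 2

Rewrite trace:
[0] host  ⇒  4 nodes, 4 edges  {0-q->0 1-p->1 1-q->1 2-p->3}
[1] R0 @ {0↦0, 1↦1}  ⇒  4 nodes, 3 edges  {0-p->0 1-q->1 2-p->3}
[2] R0 @ {0↦1, 1↦0}  ⇒  4 nodes, 2 edges  {1-p->1 2-p->3}
final graph: no rule applies after step 2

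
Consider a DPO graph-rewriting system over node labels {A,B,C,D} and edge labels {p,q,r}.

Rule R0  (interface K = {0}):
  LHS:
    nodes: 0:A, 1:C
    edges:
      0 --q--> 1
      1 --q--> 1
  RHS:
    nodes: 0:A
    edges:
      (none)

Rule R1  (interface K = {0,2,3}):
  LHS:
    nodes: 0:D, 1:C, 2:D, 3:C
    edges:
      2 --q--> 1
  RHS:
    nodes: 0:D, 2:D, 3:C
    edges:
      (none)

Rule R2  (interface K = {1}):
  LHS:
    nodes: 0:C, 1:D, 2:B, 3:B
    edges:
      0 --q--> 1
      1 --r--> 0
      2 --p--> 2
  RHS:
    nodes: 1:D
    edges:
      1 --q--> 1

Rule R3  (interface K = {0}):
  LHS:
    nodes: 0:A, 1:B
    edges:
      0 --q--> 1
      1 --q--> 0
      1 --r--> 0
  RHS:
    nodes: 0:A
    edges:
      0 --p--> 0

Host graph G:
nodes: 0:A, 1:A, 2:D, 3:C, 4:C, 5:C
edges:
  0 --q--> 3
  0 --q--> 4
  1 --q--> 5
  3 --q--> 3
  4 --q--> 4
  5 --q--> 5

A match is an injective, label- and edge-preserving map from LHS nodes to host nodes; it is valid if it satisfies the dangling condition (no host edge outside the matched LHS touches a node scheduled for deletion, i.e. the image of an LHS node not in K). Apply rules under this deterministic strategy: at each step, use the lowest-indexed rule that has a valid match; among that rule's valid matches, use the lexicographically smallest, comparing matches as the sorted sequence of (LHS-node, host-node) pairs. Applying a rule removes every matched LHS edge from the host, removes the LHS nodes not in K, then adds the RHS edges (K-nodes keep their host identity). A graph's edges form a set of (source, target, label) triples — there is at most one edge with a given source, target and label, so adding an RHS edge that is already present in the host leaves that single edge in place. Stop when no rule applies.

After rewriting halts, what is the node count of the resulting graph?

Answer: 3

Rewrite trace:
[0] host  ⇒  6 nodes, 6 edges  {0-q->3 0-q->4 1-q->5 3-q->3 4-q->4 5-q->5}
[1] R0 @ {0↦0, 1↦3}  ⇒  5 nodes, 4 edges  {0-q->4 1-q->5 4-q->4 5-q->5}
[2] R0 @ {0↦0, 1↦4}  ⇒  4 nodes, 2 edges  {1-q->5 5-q->5}
[3] R0 @ {0↦1, 1↦5}  ⇒  3 nodes, 0 edges  {∅}
final graph: no rule applies after step 3
NF nodes: {0:A, 1:A, 2:D}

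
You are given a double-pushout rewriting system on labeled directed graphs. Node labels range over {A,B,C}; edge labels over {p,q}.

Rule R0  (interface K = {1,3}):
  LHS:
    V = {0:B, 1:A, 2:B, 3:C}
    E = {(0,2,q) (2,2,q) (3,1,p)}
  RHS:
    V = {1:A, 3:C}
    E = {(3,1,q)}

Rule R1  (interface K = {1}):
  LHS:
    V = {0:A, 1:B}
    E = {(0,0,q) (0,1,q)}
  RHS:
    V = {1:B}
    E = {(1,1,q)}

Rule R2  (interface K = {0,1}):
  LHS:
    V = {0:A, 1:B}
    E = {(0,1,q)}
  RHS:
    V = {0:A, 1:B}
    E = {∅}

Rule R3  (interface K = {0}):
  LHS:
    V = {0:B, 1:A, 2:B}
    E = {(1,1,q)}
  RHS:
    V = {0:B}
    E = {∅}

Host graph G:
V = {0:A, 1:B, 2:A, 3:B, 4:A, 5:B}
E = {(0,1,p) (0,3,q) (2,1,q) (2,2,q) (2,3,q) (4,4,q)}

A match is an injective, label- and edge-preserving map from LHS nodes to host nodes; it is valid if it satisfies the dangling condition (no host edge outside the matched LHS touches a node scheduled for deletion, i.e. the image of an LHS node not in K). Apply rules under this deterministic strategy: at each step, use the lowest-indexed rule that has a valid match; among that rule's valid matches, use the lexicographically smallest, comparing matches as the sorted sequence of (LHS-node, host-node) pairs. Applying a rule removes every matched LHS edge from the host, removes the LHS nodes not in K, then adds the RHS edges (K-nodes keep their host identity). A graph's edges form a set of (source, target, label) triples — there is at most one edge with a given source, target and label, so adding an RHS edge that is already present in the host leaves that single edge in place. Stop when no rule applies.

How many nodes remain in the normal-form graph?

initial: |V|=6 |E|=6  E = 0-p->1 0-q->3 2-q->1 2-q->2 2-q->3 4-q->4
step 1: apply R2 at {0↦0, 1↦3}  → |V|=6 |E|=5  E = 0-p->1 2-q->1 2-q->2 2-q->3 4-q->4
step 2: apply R2 at {0↦2, 1↦1}  → |V|=6 |E|=4  E = 0-p->1 2-q->2 2-q->3 4-q->4
step 3: apply R1 at {0↦2, 1↦3}  → |V|=5 |E|=3  E = 0-p->1 3-q->3 4-q->4
step 4: apply R3 at {0↦1, 1↦4, 2↦5}  → |V|=3 |E|=2  E = 0-p->1 3-q->3
final graph: no rule applies after step 4
NF nodes: {0:A, 1:B, 3:B}

Answer: 3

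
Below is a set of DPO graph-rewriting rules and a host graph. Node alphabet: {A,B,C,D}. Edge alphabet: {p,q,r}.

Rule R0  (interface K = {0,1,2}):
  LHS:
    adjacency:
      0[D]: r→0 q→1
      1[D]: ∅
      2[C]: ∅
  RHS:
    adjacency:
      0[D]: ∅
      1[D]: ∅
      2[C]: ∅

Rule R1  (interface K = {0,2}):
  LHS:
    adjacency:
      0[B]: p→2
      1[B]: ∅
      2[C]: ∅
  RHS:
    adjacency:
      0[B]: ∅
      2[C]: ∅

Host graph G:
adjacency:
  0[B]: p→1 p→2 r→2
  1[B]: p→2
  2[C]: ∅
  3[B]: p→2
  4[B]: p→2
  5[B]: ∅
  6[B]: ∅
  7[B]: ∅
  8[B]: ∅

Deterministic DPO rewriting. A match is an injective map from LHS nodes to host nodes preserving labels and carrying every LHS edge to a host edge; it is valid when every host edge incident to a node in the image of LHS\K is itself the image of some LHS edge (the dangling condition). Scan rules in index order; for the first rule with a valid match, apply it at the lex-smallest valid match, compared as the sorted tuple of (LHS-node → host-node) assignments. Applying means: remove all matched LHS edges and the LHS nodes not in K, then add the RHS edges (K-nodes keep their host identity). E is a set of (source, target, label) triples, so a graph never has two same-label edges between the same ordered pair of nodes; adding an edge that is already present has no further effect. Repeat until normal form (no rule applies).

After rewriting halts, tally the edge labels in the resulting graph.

start.  V:9 E:6  edges: 0-p->1 0-p->2 0-r->2 1-p->2 3-p->2 4-p->2
1. fire R1 via {0↦0, 1↦5, 2↦2}  →  V:8 E:5  edges: 0-p->1 0-r->2 1-p->2 3-p->2 4-p->2
2. fire R1 via {0↦1, 1↦6, 2↦2}  →  V:7 E:4  edges: 0-p->1 0-r->2 3-p->2 4-p->2
3. fire R1 via {0↦3, 1↦7, 2↦2}  →  V:6 E:3  edges: 0-p->1 0-r->2 4-p->2
4. fire R1 via {0↦4, 1↦3, 2↦2}  →  V:5 E:2  edges: 0-p->1 0-r->2
final graph: no rule applies after step 4
NF edges: [(0, 1, 'p'), (0, 2, 'r')]

Answer: p:1 r:1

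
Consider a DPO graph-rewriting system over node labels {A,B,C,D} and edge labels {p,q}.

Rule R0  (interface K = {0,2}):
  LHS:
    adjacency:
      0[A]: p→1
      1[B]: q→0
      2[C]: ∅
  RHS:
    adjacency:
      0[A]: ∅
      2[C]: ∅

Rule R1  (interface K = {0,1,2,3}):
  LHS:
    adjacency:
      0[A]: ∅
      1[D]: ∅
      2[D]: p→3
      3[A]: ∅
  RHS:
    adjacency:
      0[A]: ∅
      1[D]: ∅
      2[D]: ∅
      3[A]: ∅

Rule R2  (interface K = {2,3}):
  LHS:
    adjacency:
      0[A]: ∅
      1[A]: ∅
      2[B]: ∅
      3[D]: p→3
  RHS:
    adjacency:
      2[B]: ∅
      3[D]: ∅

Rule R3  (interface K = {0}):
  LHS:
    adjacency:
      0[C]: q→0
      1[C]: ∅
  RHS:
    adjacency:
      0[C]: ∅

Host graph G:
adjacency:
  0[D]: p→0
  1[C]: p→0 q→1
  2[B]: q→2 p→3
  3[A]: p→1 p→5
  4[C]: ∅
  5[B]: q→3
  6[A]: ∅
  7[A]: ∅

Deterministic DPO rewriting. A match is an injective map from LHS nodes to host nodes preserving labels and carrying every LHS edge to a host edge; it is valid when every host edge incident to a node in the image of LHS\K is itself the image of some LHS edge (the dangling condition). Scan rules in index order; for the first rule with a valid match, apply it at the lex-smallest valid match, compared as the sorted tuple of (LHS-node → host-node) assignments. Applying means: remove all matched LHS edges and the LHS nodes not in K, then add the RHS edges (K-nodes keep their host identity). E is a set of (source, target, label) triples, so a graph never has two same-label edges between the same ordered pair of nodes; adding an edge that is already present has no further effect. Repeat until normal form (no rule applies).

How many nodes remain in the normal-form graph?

[0] host  ⇒  8 nodes, 8 edges  {0-p->0 1-p->0 1-q->1 2-q->2 2-p->3 3-p->1 3-p->5 5-q->3}
[1] R0 @ {0↦3, 1↦5, 2↦1}  ⇒  7 nodes, 6 edges  {0-p->0 1-p->0 1-q->1 2-q->2 2-p->3 3-p->1}
[2] R2 @ {0↦6, 1↦7, 2↦2, 3↦0}  ⇒  5 nodes, 5 edges  {1-p->0 1-q->1 2-q->2 2-p->3 3-p->1}
[3] R3 @ {0↦1, 1↦4}  ⇒  4 nodes, 4 edges  {1-p->0 2-q->2 2-p->3 3-p->1}
halt: no rule applies after step 3
NF nodes: {0:D, 1:C, 2:B, 3:A}

Answer: 4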